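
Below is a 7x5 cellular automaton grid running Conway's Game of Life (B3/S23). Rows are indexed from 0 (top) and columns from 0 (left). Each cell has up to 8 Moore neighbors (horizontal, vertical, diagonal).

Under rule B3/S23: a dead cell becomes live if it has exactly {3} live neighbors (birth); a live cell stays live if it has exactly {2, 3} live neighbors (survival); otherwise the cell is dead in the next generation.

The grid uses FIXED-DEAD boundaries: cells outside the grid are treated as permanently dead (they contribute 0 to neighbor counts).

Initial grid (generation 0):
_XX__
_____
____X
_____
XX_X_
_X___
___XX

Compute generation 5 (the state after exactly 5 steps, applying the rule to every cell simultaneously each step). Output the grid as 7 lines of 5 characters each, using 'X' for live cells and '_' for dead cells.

Simulating step by step:
Generation 0 (given above): 9 live cells
Generation 1: 7 live cells
_____
_____
_____
_____
XXX__
XX_XX
_____
Generation 2: 6 live cells
_____
_____
_____
_X___
X_XX_
X__X_
_____
Generation 3: 8 live cells
_____
_____
_____
_XX__
X_XX_
_XXX_
_____
Generation 4: 7 live cells
_____
_____
_____
_XXX_
X____
_X_X_
__X__
Generation 5: 8 live cells
(generation 5 grid is the final answer)

Answer: _____
_____
__X__
_XX__
X__X_
_XX__
__X__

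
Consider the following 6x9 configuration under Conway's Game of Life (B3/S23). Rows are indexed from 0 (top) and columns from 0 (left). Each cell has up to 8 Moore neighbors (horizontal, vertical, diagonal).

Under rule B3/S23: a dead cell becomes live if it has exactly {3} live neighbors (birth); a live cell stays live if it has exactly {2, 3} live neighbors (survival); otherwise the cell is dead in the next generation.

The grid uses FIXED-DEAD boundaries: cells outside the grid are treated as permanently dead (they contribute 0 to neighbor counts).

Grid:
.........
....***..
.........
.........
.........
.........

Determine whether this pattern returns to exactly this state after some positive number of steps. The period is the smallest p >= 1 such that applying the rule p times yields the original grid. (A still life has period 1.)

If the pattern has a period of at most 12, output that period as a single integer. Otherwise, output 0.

Answer: 2

Derivation:
Simulating and comparing each generation to the original:
Gen 0 (original, given above): 3 live cells
Gen 1: 3 live cells, differs from original
Gen 2: 3 live cells, MATCHES original -> period = 2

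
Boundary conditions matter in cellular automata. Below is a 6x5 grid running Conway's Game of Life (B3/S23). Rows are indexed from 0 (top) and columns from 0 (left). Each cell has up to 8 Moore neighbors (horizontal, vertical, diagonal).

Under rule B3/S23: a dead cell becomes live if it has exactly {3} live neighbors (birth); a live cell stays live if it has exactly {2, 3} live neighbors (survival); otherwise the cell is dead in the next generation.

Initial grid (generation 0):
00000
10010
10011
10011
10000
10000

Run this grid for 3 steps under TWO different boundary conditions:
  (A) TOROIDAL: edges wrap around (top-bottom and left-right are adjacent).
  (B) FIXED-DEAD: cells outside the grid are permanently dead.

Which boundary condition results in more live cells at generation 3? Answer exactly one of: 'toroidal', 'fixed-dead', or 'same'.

Under TOROIDAL boundary, generation 3:
00100
00000
00000
00010
11000
10001
Population = 6

Under FIXED-DEAD boundary, generation 3:
00100
01100
01010
10100
01100
01000
Population = 10

Comparison: toroidal=6, fixed-dead=10 -> fixed-dead

Answer: fixed-dead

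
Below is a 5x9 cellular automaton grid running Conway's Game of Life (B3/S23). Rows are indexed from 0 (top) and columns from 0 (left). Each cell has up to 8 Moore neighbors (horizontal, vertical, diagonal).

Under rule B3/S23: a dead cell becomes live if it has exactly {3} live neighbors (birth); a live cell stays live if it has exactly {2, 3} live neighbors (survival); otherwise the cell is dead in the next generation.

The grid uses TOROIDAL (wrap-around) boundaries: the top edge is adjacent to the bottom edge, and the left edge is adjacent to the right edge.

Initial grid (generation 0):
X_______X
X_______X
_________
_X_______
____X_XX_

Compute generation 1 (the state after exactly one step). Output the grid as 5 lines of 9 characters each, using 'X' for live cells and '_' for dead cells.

Simulating step by step:
Generation 0 (given above): 8 live cells
Generation 1: 7 live cells
(generation 1 grid is the final answer)

Answer: X________
X_______X
X________
_________
X______XX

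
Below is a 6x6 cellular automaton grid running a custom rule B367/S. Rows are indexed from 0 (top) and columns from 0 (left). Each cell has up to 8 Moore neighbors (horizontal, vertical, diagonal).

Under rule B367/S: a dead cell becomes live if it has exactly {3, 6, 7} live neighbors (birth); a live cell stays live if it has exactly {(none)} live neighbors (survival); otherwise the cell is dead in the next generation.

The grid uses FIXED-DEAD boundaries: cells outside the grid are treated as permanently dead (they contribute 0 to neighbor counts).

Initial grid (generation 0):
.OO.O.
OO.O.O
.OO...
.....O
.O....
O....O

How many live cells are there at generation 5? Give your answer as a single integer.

Answer: 0

Derivation:
Simulating step by step:
Generation 0 (given above): 13 live cells
Generation 1: 8 live cells
O..O..
..O.O.
O...O.
.OO...
......
......
Generation 2: 2 live cells
......
.O....
..O...
......
......
......
Generation 3: 0 live cells
......
......
......
......
......
......
Generation 4: 0 live cells
......
......
......
......
......
......
Generation 5: 0 live cells
......
......
......
......
......
......
Population at generation 5: 0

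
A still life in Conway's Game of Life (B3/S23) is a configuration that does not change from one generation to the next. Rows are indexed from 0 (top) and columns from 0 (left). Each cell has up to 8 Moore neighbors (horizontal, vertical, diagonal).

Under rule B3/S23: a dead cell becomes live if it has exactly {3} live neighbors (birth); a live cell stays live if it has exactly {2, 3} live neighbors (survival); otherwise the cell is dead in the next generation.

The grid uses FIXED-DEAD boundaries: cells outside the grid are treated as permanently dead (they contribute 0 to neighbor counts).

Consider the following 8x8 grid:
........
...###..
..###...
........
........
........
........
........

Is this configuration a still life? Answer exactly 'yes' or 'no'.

Answer: no

Derivation:
Compute generation 1 and compare to generation 0 (given above):
Generation 1:
....#...
..#..#..
..#..#..
...#....
........
........
........
........
Cell (0,4) differs: gen0=0 vs gen1=1 -> NOT a still life.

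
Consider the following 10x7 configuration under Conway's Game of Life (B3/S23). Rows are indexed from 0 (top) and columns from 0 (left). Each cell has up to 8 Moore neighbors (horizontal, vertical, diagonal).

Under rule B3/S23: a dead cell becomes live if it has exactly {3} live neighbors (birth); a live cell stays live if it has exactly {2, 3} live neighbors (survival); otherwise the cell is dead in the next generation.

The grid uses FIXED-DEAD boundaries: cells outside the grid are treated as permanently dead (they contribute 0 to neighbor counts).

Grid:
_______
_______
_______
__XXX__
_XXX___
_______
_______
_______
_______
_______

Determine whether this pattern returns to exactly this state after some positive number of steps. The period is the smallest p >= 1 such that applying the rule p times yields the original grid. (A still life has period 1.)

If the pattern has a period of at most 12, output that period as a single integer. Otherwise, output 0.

Simulating and comparing each generation to the original:
Gen 0 (original, given above): 6 live cells
Gen 1: 6 live cells, differs from original
Gen 2: 6 live cells, MATCHES original -> period = 2

Answer: 2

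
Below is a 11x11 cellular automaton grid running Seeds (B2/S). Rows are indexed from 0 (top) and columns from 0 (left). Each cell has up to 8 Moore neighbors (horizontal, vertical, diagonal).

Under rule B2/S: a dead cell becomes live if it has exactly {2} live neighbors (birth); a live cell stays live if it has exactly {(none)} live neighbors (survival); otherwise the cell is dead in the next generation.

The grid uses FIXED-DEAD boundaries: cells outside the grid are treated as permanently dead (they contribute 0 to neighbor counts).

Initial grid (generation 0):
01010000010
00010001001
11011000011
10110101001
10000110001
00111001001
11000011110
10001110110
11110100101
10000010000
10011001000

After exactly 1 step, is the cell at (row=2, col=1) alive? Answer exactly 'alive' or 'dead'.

Answer: dead

Derivation:
Simulating step by step:
Generation 0 (given above): 52 live cells
Generation 1: 12 live cells
00001000101
00000000000
00000101000
00000000100
00000000100
00000000000
00000000000
00000000000
00000000000
00000000110
01000110000

Cell (2,1) at generation 1: 0 -> dead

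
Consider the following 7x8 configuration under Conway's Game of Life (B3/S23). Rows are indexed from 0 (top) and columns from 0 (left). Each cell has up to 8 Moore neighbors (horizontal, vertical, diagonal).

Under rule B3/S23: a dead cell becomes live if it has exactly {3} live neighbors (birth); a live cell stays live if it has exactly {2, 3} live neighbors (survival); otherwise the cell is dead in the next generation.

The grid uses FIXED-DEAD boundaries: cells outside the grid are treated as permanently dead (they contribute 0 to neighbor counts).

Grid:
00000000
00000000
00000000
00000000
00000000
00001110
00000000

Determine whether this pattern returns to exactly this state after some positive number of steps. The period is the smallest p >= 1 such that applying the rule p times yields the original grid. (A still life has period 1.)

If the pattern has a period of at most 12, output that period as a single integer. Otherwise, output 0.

Simulating and comparing each generation to the original:
Gen 0 (original, given above): 3 live cells
Gen 1: 3 live cells, differs from original
Gen 2: 3 live cells, MATCHES original -> period = 2

Answer: 2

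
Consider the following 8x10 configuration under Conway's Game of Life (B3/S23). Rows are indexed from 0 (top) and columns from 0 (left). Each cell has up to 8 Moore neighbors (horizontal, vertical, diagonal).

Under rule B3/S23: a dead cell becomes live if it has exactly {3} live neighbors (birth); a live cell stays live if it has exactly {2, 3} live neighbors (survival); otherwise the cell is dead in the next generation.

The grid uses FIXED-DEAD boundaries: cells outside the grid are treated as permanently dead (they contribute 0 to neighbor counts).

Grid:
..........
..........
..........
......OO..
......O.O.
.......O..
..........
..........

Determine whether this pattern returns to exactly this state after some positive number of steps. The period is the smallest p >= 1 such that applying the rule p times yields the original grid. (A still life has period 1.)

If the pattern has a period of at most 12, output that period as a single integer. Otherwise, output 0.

Answer: 1

Derivation:
Simulating and comparing each generation to the original:
Gen 0 (original, given above): 5 live cells
Gen 1: 5 live cells, MATCHES original -> period = 1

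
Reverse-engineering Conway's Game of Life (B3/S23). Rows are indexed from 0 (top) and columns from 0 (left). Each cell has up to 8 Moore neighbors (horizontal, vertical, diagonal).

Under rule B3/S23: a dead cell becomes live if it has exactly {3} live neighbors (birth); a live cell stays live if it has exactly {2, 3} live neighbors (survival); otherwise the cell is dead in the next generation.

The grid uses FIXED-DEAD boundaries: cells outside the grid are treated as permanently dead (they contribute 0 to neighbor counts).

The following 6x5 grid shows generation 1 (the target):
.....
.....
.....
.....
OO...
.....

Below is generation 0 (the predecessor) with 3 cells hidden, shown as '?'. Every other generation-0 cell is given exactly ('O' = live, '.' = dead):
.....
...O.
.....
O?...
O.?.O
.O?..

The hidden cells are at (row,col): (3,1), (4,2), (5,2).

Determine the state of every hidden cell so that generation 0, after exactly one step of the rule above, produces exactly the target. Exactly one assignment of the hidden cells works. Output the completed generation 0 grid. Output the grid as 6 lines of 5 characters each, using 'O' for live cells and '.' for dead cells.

Hidden generation-0 cells (in order): (3,1), (4,2), (5,2).
A hidden cell only influences target cells in its own 3x3 neighborhood. Try each of the 2^3 = 8 assignments, step the completed generation 0 forward once under B3/S23, and compare with the target:
  (3,1)=. (4,2)=. (5,2)=. -> step reproduces the target at every cell -> ACCEPT
  (3,1)=. (4,2)=. (5,2)=O -> step gives (4,1)='.' but target has 'O' -> reject
  (3,1)=. (4,2)=O (5,2)=. -> step gives (3,1)='O' but target has '.' -> reject
  (3,1)=. (4,2)=O (5,2)=O -> step gives (3,1)='O' but target has '.' -> reject
  (3,1)=O (4,2)=. (5,2)=. -> step gives (3,0)='O' but target has '.' -> reject
  (3,1)=O (4,2)=. (5,2)=O -> step gives (3,0)='O' but target has '.' -> reject
  (3,1)=O (4,2)=O (5,2)=. -> step gives (3,0)='O' but target has '.' -> reject
  (3,1)=O (4,2)=O (5,2)=O -> step gives (3,0)='O' but target has '.' -> reject
Unique solution: (3,1)=dead, (4,2)=dead, (5,2)=dead.
Check: live-neighbor counts of every cell in the completed generation 0:
00111
00101
11111
12011
23110
21111
Applying B3/S23 to generation 0 with these counts gives:
.....
.....
.....
.....
OO...
.....
which matches the target exactly.

Answer: .....
...O.
.....
O....
O...O
.O...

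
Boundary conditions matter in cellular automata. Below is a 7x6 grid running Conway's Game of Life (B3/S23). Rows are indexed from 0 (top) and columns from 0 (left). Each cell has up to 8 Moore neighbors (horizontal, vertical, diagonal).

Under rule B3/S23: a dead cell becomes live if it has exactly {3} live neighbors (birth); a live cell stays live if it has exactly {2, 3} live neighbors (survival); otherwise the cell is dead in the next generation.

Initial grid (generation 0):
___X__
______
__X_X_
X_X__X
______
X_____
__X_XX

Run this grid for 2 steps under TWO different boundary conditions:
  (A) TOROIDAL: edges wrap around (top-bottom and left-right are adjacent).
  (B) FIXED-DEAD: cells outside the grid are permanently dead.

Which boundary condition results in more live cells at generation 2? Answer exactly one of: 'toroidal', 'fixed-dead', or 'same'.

Answer: toroidal

Derivation:
Under TOROIDAL boundary, generation 2:
__X__X
___X__
___X__
_X___X
_XX__X
______
___X_X
Population = 11

Under FIXED-DEAD boundary, generation 2:
______
__X___
___XX_
XX____
__X___
______
______
Population = 6

Comparison: toroidal=11, fixed-dead=6 -> toroidal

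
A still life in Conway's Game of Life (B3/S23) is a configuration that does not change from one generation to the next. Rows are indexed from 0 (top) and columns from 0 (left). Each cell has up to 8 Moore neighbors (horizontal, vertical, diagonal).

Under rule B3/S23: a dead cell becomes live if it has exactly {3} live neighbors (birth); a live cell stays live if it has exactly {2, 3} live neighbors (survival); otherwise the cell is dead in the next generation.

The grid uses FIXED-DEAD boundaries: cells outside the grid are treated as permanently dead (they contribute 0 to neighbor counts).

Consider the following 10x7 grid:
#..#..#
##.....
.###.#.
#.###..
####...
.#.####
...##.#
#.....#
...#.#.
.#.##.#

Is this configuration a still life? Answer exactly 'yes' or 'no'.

Compute generation 1 and compare to generation 0 (given above):
Generation 1:
##.....
#..##..
.......
#......
#......
##....#
..##..#
...#..#
..##.##
..####.
Cell (0,1) differs: gen0=0 vs gen1=1 -> NOT a still life.

Answer: no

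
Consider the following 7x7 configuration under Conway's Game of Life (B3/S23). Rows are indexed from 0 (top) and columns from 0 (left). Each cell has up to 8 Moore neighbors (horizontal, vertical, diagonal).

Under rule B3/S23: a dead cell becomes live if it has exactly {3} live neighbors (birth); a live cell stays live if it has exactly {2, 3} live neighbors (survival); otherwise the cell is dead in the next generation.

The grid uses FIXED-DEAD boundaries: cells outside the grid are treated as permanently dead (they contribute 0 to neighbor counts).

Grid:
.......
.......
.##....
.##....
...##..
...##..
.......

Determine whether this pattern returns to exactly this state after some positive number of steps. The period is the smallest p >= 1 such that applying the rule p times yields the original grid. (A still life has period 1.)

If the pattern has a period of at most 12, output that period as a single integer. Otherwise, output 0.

Simulating and comparing each generation to the original:
Gen 0 (original, given above): 8 live cells
Gen 1: 6 live cells, differs from original
Gen 2: 8 live cells, MATCHES original -> period = 2

Answer: 2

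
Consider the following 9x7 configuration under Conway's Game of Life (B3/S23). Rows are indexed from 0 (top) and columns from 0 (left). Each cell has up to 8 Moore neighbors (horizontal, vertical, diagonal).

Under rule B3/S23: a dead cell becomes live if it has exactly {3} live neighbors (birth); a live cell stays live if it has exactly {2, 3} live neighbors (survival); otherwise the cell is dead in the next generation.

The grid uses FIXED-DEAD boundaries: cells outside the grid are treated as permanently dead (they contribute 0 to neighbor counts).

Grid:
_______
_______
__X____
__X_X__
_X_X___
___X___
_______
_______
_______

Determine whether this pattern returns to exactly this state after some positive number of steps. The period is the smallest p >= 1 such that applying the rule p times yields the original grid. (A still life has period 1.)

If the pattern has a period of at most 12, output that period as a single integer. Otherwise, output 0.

Answer: 2

Derivation:
Simulating and comparing each generation to the original:
Gen 0 (original, given above): 6 live cells
Gen 1: 6 live cells, differs from original
Gen 2: 6 live cells, MATCHES original -> period = 2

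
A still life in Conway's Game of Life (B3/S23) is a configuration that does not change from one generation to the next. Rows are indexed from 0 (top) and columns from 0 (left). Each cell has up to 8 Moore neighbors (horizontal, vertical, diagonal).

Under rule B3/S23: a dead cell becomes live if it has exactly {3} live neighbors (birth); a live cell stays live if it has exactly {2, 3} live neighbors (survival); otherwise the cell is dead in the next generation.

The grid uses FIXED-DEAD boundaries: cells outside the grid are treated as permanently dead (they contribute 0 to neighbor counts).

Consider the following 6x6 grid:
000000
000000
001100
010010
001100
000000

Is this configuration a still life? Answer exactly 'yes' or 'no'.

Answer: yes

Derivation:
Compute generation 1 and compare to generation 0 (given above):
Generation 1:
000000
000000
001100
010010
001100
000000
The grids are IDENTICAL -> still life.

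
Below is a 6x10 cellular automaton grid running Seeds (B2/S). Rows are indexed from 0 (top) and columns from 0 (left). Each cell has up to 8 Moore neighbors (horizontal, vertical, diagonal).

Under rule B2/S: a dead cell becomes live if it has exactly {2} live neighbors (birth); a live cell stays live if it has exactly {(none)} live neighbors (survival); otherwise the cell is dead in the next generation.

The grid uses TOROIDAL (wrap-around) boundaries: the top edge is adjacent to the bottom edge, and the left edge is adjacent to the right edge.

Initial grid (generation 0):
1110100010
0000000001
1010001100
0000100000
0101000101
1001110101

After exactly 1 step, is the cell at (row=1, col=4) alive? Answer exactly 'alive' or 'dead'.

Simulating step by step:
Generation 0 (given above): 21 live cells
Generation 1: 11 live cells
0000001100
0000011000
0101010011
0000010001
0000000000
0000000000

Cell (1,4) at generation 1: 0 -> dead

Answer: dead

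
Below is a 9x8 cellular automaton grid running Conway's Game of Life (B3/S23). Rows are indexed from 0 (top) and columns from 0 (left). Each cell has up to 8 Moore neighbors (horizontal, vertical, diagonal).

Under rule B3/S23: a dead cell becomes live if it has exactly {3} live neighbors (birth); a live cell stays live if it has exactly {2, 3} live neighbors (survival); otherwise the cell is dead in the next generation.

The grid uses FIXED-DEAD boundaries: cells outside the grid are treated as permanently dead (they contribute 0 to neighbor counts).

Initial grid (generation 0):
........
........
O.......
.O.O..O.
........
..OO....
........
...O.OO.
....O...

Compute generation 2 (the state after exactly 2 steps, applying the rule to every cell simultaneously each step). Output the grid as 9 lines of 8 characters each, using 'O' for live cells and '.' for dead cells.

Simulating step by step:
Generation 0 (given above): 10 live cells
Generation 1: 8 live cells
........
........
........
........
...O....
........
..OOO...
....OO..
....OO..
Generation 2: 7 live cells
(generation 2 grid is the final answer)

Answer: ........
........
........
........
........
..O.O...
...OOO..
........
....OO..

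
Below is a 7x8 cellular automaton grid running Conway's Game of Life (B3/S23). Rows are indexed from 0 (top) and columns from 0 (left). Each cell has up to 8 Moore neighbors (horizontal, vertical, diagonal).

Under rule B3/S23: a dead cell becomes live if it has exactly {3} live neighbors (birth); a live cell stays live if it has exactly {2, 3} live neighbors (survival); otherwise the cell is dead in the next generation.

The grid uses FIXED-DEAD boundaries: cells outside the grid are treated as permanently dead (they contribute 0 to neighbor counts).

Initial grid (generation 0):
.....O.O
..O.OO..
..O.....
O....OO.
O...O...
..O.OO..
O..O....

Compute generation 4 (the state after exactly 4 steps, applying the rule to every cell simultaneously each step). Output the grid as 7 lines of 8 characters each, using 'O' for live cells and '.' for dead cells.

Simulating step by step:
Generation 0 (given above): 16 live cells
Generation 1: 22 live cells
....OOO.
...OOOO.
.O.OO.O.
.O...O..
.O.OO.O.
.O..OO..
...OO...
Generation 2: 16 live cells
...O..O.
..O....O
...O..O.
OO....O.
OO.O..O.
........
...OOO..
Generation 3: 20 live cells
........
..OO..OO
.OO...OO
OO...OOO
OOO.....
..OO.O..
....O...
Generation 4: 18 live cells
(generation 4 grid is the final answer)

Answer: ........
.OOO..OO
O..O....
.....O.O
O..OOO..
..OOO...
...OO...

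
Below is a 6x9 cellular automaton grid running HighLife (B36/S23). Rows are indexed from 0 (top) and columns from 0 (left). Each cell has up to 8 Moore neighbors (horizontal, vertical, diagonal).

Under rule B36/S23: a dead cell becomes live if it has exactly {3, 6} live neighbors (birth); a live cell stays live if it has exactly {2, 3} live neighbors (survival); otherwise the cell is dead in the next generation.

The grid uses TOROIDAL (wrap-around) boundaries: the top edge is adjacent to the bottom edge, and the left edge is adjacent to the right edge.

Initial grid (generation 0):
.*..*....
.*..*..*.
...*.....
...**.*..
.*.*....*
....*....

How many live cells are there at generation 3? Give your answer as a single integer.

Answer: 12

Derivation:
Simulating step by step:
Generation 0 (given above): 13 live cells
Generation 1: 18 live cells
...***...
..***....
..**.*...
...**....
..**.*...
*.***....
Generation 2: 9 live cells
.*...*...
.........
....**...
.....*...
.*..**...
.*.......
Generation 3: 12 live cells
.........
....**...
....**...
......*..
....**...
***.**...
Population at generation 3: 12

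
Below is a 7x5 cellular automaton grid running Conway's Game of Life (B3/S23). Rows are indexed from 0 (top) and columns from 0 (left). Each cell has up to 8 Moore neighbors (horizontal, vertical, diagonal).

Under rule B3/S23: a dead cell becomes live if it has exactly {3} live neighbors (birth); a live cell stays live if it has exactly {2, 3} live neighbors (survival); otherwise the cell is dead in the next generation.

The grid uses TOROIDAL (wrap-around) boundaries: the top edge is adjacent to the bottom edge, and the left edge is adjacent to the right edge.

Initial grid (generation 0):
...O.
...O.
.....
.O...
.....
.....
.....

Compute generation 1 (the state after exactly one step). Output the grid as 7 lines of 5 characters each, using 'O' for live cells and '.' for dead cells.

Simulating step by step:
Generation 0 (given above): 3 live cells
Generation 1: 0 live cells
(generation 1 grid is the final answer)

Answer: .....
.....
.....
.....
.....
.....
.....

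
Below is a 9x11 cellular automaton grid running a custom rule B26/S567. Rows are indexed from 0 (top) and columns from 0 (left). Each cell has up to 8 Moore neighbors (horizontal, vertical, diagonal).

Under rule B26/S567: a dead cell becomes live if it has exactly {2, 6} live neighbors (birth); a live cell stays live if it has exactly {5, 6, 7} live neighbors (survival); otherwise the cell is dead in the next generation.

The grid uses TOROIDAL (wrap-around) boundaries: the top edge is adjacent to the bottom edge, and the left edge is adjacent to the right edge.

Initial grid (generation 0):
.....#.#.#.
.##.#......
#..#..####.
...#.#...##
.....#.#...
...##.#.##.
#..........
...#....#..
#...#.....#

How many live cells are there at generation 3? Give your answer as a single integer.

Simulating step by step:
Generation 0 (given above): 29 live cells
Generation 1: 18 live cells
..#...#.#..
#..........
...........
#.#........
..#........
..........#
..#..#....#
.#..#....#.
...#.###...
Generation 2: 25 live cells
.#.##......
.#.....#...
#.........#
...#.......
#..#......#
####.....#.
.#.##......
#......##.#
.#.......#.
Generation 3: 18 live cells
........#..
...##.....#
.##........
.##.#....#.
.........#.
..#........
.......#...
...##......
...##..#...
Population at generation 3: 18

Answer: 18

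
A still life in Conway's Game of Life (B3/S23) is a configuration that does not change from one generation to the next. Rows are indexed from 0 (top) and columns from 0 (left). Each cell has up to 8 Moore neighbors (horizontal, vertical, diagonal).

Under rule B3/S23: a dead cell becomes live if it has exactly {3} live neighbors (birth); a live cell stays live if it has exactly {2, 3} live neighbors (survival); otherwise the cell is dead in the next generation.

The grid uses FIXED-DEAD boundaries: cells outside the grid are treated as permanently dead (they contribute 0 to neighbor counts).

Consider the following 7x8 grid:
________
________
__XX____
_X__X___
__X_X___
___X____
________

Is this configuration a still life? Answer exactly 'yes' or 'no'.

Compute generation 1 and compare to generation 0 (given above):
Generation 1:
________
________
__XX____
_X__X___
__X_X___
___X____
________
The grids are IDENTICAL -> still life.

Answer: yes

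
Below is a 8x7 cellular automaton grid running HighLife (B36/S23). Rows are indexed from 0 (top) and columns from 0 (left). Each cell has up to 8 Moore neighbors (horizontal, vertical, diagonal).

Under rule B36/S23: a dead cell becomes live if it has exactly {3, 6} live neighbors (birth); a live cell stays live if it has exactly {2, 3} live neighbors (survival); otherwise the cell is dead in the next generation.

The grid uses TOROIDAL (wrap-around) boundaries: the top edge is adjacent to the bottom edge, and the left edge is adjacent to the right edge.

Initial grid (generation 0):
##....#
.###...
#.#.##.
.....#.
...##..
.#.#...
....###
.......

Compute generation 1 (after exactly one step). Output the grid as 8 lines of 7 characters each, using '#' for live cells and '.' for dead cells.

Answer: ##.....
...###.
..#.###
.....##
..###..
..##...
....##.
.......

Derivation:
Simulating step by step:
Generation 0 (given above): 18 live cells
Generation 1: 18 live cells
(generation 1 grid is the final answer)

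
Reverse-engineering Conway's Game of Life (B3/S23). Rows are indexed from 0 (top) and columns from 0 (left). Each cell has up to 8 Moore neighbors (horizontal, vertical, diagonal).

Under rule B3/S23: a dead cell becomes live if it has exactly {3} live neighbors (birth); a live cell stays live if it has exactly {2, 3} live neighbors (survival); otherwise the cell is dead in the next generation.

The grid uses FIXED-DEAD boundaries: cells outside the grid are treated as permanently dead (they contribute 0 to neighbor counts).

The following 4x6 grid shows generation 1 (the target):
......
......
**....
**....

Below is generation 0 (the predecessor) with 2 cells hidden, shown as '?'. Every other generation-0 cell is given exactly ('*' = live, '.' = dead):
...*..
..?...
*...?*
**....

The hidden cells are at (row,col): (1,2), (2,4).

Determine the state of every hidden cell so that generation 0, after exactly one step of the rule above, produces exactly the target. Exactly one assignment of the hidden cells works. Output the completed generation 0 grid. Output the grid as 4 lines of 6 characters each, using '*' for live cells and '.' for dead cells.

Answer: ...*..
......
*....*
**....

Derivation:
Hidden generation-0 cells (in order): (1,2), (2,4).
A hidden cell only influences target cells in its own 3x3 neighborhood. Try each of the 2^2 = 4 assignments, step the completed generation 0 forward once under B3/S23, and compare with the target:
  (1,2)=. (2,4)=. -> step reproduces the target at every cell -> ACCEPT
  (1,2)=. (2,4)=* -> step gives (1,4)='*' but target has '.' -> reject
  (1,2)=* (2,4)=. -> step gives (2,1)='.' but target has '*' -> reject
  (1,2)=* (2,4)=* -> step gives (1,3)='*' but target has '.' -> reject
Unique solution: (1,2)=dead, (2,4)=dead.
Check: live-neighbor counts of every cell in the completed generation 0:
001010
111121
231010
221011
Applying B3/S23 to generation 0 with these counts gives:
......
......
**....
**....
which matches the target exactly.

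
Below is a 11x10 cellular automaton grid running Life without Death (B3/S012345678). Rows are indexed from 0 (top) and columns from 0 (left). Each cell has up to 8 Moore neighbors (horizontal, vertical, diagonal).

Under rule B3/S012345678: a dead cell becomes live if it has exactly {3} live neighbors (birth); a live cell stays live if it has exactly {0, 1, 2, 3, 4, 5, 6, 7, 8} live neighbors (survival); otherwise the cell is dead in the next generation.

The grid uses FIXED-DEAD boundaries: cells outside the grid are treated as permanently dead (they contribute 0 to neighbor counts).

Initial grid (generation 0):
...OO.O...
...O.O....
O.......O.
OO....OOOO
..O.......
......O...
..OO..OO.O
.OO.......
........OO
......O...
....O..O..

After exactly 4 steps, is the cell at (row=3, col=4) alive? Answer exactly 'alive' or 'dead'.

Simulating step by step:
Generation 0 (given above): 27 live cells
Generation 1: 43 live cells
...OOOO...
...O.O....
OO....O.OO
OO....OOOO
.OO...O.O.
..OO..OO..
.OOO..OO.O
.OOO...O.O
........OO
......OOO.
....O..O..
Generation 2: 60 live cells
...OOOO...
..OO.O.O..
OOO..OO.OO
OO...OOOOO
OOOO.OO.OO
..OO.OOO..
.OOOO.OO.O
.OOO..OO.O
..O...O.OO
......OOOO
....O.OOO.
Generation 3: 72 live cells
..OOOOO...
..OO.O.OO.
OOOO.OO.OO
OO.O.OOOOO
OOOO.OO.OO
O.OO.OOO.O
.OOOO.OO.O
.OOOO.OO.O
.OOO.OO.OO
......OOOO
....OOOOOO
Generation 4: 78 live cells
..OOOOOO..
..OO.O.OOO
OOOO.OO.OO
OO.O.OOOOO
OOOO.OO.OO
O.OO.OOO.O
OOOOO.OO.O
OOOOO.OO.O
.OOO.OO.OO
..OO..OOOO
....OOOOOO

Cell (3,4) at generation 4: 0 -> dead

Answer: dead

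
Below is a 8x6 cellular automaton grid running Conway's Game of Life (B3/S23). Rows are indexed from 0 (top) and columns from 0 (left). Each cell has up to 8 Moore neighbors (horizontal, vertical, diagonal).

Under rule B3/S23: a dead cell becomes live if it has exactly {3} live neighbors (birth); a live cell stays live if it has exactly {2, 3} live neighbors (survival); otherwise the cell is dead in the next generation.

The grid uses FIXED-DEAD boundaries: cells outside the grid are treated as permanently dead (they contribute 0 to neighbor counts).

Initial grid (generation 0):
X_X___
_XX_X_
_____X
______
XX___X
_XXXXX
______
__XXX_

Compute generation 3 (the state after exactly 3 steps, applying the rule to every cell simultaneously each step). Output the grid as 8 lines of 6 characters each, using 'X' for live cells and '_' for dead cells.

Simulating step by step:
Generation 0 (given above): 17 live cells
Generation 1: 18 live cells
__XX__
_XXX__
______
______
XX_X_X
XXXXXX
_X___X
___X__
Generation 2: 13 live cells
_X_X__
_X_X__
__X___
______
X__X_X
___X_X
XX___X
______
Generation 3: 8 live cells
(generation 3 grid is the final answer)

Answer: ______
_X_X__
__X___
______
______
XXX__X
____X_
______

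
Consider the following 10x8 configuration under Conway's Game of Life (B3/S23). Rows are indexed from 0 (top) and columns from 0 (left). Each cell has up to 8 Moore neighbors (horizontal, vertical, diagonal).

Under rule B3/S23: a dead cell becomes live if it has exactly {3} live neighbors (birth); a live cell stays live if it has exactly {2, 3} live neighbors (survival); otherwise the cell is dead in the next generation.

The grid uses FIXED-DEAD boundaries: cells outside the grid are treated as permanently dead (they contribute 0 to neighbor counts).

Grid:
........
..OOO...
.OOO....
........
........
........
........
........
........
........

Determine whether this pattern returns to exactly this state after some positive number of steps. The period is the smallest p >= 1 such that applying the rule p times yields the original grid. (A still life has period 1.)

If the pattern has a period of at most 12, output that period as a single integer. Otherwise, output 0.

Answer: 2

Derivation:
Simulating and comparing each generation to the original:
Gen 0 (original, given above): 6 live cells
Gen 1: 6 live cells, differs from original
Gen 2: 6 live cells, MATCHES original -> period = 2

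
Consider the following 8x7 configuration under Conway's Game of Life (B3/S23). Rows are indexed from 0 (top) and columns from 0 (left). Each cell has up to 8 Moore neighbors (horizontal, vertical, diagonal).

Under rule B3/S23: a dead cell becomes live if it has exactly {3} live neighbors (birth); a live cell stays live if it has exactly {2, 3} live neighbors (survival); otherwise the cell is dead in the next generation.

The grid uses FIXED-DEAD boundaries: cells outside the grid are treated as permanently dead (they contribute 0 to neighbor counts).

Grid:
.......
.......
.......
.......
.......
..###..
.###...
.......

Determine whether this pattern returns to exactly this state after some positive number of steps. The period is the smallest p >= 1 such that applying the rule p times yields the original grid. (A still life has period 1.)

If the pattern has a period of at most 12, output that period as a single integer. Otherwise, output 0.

Answer: 2

Derivation:
Simulating and comparing each generation to the original:
Gen 0 (original, given above): 6 live cells
Gen 1: 6 live cells, differs from original
Gen 2: 6 live cells, MATCHES original -> period = 2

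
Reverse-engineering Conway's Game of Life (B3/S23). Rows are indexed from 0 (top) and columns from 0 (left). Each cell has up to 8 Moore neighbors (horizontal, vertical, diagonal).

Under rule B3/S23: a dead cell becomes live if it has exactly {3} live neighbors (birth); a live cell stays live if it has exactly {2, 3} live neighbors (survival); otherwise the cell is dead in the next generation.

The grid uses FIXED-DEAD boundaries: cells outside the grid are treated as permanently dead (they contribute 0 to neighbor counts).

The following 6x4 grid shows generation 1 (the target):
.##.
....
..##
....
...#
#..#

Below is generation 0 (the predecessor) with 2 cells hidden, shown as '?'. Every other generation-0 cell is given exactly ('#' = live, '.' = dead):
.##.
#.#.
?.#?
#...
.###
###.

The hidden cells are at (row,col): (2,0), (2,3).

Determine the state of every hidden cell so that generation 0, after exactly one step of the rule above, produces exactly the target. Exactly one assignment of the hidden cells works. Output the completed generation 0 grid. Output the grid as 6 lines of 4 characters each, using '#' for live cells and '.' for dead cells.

Hidden generation-0 cells (in order): (2,0), (2,3).
A hidden cell only influences target cells in its own 3x3 neighborhood. Try each of the 2^2 = 4 assignments, step the completed generation 0 forward once under B3/S23, and compare with the target:
  (2,0)=. (2,3)=. -> step gives (1,2)='#' but target has '.' -> reject
  (2,0)=. (2,3)=# -> step reproduces the target at every cell -> ACCEPT
  (2,0)=# (2,3)=. -> step gives (1,0)='#' but target has '.' -> reject
  (2,0)=# (2,3)=# -> step gives (1,0)='#' but target has '.' -> reject
Unique solution: (2,0)=dead, (2,3)=live.
Check: live-neighbor counts of every cell in the completed generation 0:
2322
1544
2422
1454
4542
2443
Applying B3/S23 to generation 0 with these counts gives:
.##.
....
..##
....
...#
#..#
which matches the target exactly.

Answer: .##.
#.#.
..##
#...
.###
###.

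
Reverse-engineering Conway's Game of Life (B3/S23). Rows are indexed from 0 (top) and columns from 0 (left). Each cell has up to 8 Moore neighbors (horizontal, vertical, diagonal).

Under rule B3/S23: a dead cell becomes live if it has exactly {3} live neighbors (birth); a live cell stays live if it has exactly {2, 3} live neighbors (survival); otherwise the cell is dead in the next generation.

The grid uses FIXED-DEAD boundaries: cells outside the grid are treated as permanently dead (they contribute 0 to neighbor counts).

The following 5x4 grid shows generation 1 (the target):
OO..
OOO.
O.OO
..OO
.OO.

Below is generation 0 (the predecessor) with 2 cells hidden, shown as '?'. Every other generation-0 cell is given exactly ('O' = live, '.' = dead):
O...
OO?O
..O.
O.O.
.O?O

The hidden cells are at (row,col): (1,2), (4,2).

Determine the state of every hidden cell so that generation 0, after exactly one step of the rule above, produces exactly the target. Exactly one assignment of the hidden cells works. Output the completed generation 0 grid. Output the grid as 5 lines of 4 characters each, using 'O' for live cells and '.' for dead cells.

Hidden generation-0 cells (in order): (1,2), (4,2).
A hidden cell only influences target cells in its own 3x3 neighborhood. Try each of the 2^2 = 4 assignments, step the completed generation 0 forward once under B3/S23, and compare with the target:
  (1,2)=. (4,2)=. -> step reproduces the target at every cell -> ACCEPT
  (1,2)=. (4,2)=O -> step gives (3,2)='.' but target has 'O' -> reject
  (1,2)=O (4,2)=. -> step gives (0,1)='.' but target has 'O' -> reject
  (1,2)=O (4,2)=O -> step gives (0,1)='.' but target has 'O' -> reject
Unique solution: (1,2)=dead, (4,2)=dead.
Check: live-neighbor counts of every cell in the completed generation 0:
2321
2331
3533
1433
2231
Applying B3/S23 to generation 0 with these counts gives:
OO..
OOO.
O.OO
..OO
.OO.
which matches the target exactly.

Answer: O...
OO.O
..O.
O.O.
.O.O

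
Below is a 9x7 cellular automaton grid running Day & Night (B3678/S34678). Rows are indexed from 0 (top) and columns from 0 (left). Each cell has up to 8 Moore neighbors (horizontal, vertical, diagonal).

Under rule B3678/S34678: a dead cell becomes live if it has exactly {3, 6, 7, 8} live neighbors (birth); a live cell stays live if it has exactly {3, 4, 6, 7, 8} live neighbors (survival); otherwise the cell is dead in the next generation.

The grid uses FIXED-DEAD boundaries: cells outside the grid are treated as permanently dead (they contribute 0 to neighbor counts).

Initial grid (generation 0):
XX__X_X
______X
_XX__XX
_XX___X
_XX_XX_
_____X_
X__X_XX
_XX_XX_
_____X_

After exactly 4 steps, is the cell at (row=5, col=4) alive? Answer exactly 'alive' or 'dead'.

Answer: alive

Derivation:
Simulating step by step:
Generation 0 (given above): 26 live cells
Generation 1: 28 live cells
_____X_
X_X___X
_XX__XX
X___X_X
_XXX_XX
_XXX_X_
_XX__XX
___XXX_
____X__
Generation 2: 30 live cells
_______
______X
XX_X_XX
____XXX
XX_X_XX
X_XX_X_
_X__XXX
__XXXXX
___XXX_
Generation 3: 25 live cells
_______
_____X_
______X
___X_X_
_X_XX_X
X_XXX__
_X_XXXX
__X_XXX
__XX_XX
Generation 4: 22 live cells
_______
_______
____XX_
__X__XX
_______
___XXXX
_X_XXXX
_XXXXX_
___X_XX

Cell (5,4) at generation 4: 1 -> alive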